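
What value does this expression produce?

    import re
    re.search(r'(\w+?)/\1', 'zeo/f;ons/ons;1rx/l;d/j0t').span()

(6, 13)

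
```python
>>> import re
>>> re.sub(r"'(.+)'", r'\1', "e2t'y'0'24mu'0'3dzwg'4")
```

Matches: at [3:21] → "'y'0'24mu'0'3dzwg'".
The replacement refers to a captured group, so each match is rewritten using its own captured text.

"e2ty'0'24mu'0'3dzwg4"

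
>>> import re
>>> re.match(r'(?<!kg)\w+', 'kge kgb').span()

(0, 3)

The negative lookahead/lookbehind blocks any match where the forbidden context is present.
`match` is anchored at position 0; if the pattern doesn't fit there, it returns None.
The match spans [0:3] → 'kge'.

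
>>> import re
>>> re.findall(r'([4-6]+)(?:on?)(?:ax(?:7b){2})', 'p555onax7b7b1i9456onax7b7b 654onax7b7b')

['555', '456', '654']

This matches one or more of a character in [4-6] (captured); then a literal 'o', then optionally the literal 'n' (non-capturing group); then the literal 'ax', then the literal '7b' repeated 2 times (non-capturing group).
Walking the string: at [1:12] match '555onax7b7b', group 1 = '555'; at [15:26] match '456onax7b7b', group 1 = '456'; at [27:38] match '654onax7b7b', group 1 = '654'.
`findall` collects group 1 from each match (3 total).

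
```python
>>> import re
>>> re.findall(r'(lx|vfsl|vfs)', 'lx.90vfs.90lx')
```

Because there's exactly one group, `findall` drops the full match and keeps group 1 from each hit.

['lx', 'vfs', 'lx']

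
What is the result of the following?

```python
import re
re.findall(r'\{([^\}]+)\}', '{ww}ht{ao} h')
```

['ww', 'ao']

One capturing group, so `findall` returns just the captured substring from each match — 2 in all.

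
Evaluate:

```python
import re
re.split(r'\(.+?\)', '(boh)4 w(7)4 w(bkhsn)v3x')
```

['', '4 w', '4 w', 'v3x']

Matches to split on: at [0:5] → '(boh)'; at [8:11] → '(7)'; at [14:21] → '(bkhsn)'.
The string is cut at each match, leaving 4 pieces.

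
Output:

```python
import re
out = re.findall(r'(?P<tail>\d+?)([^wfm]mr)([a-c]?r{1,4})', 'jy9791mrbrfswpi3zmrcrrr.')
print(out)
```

Pattern: one or more of a digit (lazy) (captured as 'tail'); then any character except [wfm], then the literal 'mr' (captured); then optionally a character in [a-c], then 1 to 4 of a literal 'r' (captured).
Scanning left to right: at [2:10] match '9791mrbr', groups = ('979', '1mr', 'br'); at [15:23] match '3zmrcrrr', groups = ('3', 'zmr', 'crrr').
Multiple groups make `findall` return tuples — one 3-tuple for each match.

[('979', '1mr', 'br'), ('3', 'zmr', 'crrr')]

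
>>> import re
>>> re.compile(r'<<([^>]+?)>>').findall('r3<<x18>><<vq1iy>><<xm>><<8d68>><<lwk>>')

['x18', 'vq1iy', 'xm', '8d68', 'lwk']

Walking the string: at [2:9] match '<<x18>>', group 1 = 'x18'; at [9:18] match '<<vq1iy>>', group 1 = 'vq1iy'; at [18:24] match '<<xm>>', group 1 = 'xm'; at [24:32] match '<<8d68>>', group 1 = '8d68'; at [32:39] match '<<lwk>>', group 1 = 'lwk'.
With a single group, `findall` returns only what that group captured — 5 items.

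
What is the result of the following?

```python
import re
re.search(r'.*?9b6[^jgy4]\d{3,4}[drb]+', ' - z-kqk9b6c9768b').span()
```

(0, 17)

Pattern: zero or more of any character (lazy), then the literal '9b6'; then any character except [jgy4]; then 3 to 4 of a digit, then one or more of one of [drb].
`re.search` tries every starting position until one works.
The match spans [0:17] → ' - z-kqk9b6c9768b'.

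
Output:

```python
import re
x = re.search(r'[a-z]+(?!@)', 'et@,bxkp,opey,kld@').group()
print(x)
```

The negative lookaround is zero-width — it rules out positions where the adjacent text would match, without consuming anything.
`re.search` tries every starting position until one works.
The match spans [0:1] → 'e'.

e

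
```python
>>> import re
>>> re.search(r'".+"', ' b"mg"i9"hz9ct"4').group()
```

'"mg"i9"hz9ct"'

Unlike `match`, `search` isn't anchored — it looks for the pattern anywhere in the string.
The match spans [2:15] → '"mg"i9"hz9ct"'.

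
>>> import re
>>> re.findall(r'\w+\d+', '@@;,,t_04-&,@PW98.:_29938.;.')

['t_04', 'PW98', '_29938']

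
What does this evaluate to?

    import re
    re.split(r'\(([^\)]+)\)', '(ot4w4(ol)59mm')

Matches to split on: at [0:10] → '(ot4w4(ol)'.
With a capturing group present, the delimiter's captured portion is kept in the result list.

['', 'ot4w4(ol', '59mm']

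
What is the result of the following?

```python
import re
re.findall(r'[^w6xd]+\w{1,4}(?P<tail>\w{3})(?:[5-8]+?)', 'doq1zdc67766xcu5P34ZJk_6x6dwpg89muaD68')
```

The pattern matches one or more of any character except [w6xd]; then 1 to 4 of a word character; then exactly 3 of a word character (captured as 'tail'); then one or more of a character in [5-8] (lazy) (non-capturing group).
Scanning left to right: at [1:12] match 'oq1zdc67766', group 1 = '776'; at [13:31] match 'cu5P34ZJk_6x6dwpg8', group 1 = 'wpg'; at [31:38] match '9muaD68', group 1 = 'aD6'.
With a single group, `findall` returns only what that group captured — 3 items.

['776', 'wpg', 'aD6']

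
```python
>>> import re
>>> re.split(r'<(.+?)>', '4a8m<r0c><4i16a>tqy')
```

['4a8m', 'r0c', '', '4i16a', 'tqy']

A non-greedy quantifier consumes as few characters as it can — just enough that the remainder of the pattern still matches from where it stops; whatever follows it matches normally.
Matches to split on: at [4:9] → '<r0c>'; at [9:16] → '<4i16a>'.
Because the pattern has a capturing group, `split` also inserts each captured text between the pieces.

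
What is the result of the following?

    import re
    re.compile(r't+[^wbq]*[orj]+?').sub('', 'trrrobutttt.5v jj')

'bu'

This matches one or more of a literal 't', then zero or more of any character except [wbq]; then one or more of one of [orj] (lazy).
Matches: at [0:5] → 'trrro'; at [7:17] → 'tttt.5v jj'.
`sub` substitutes '' at each match site.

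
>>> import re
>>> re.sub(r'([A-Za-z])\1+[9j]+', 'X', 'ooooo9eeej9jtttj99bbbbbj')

After group 1 captures some text, `\1` only succeeds where that same text appears again.
Matches: at [0:6] → 'ooooo9'; at [6:12] → 'eeej9j'; at [12:18] → 'tttj99'; at [18:24] → 'bbbbbj'.
Each match is replaced by 'X'.

'XXXX'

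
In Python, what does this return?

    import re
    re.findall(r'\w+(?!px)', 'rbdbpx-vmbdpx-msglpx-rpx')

`(?!…)`/`(?<!…)` only lets a position through if the neighbouring text does NOT match; no characters are consumed.
Matches: at [0:6] → 'rbdbpx'; at [7:13] → 'vmbdpx'; at [14:20] → 'msglpx'; at [21:24] → 'rpx'.
With no groups in the pattern, `findall` gives back each whole match — 4 here.

['rbdbpx', 'vmbdpx', 'msglpx', 'rpx']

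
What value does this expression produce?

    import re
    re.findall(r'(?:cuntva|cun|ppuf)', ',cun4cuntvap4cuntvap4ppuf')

['cun', 'cuntva', 'cuntva', 'ppuf']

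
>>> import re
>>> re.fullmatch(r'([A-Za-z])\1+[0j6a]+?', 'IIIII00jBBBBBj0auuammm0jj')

None

A backreference is literal: `\1` must see the identical characters the first group matched.
For `fullmatch`, every character of the input must be accounted for by the pattern.
Here the pattern can't cover the whole string, so the call returns None.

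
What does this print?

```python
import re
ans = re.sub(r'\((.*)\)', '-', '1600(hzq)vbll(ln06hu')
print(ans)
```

1600-vbll(ln06hu

`sub` substitutes '-' at each match site.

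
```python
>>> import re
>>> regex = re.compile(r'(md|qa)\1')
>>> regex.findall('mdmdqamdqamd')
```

['md']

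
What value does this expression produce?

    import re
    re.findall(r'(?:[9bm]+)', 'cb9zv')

['b9']

Pattern: one or more of one of [9bm] (non-capturing group).
No capturing groups, so `findall` returns the 1 full match string.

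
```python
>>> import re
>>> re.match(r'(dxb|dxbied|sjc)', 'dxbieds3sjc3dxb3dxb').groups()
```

The match spans [0:3] → 'dxb'.
Captured: group 1 = 'dxb'.

('dxb',)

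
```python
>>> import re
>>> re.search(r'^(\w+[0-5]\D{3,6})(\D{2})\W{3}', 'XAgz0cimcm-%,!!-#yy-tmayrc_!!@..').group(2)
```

'%,'

The match spans [0:16] → 'XAgz0cimcm-%,!!-'.
Captured: group 1 = 'XAgz0cimcm-', group 2 = '%,'.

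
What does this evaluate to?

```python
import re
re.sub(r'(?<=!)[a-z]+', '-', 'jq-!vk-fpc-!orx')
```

'jq-!--fpc-!-'

Lookahead/lookbehind check context without consuming it, so the matched span excludes the asserted characters.
Each match is replaced by '-'.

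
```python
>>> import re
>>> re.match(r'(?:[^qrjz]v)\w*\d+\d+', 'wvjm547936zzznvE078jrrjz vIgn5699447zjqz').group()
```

'wvjm547936zzznvE078'

The pattern matches any character except [qrjz], then a literal 'v' (non-capturing group); then zero or more of a word character, then one or more of a digit; then one or more of a digit.
`match` is anchored at position 0; if the pattern doesn't fit there, it returns None.
The match spans [0:19] → 'wvjm547936zzznvE078'.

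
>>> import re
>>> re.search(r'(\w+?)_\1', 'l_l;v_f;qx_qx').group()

After group 1 captures some text, `\1` only succeeds where that same text appears again.
`re.search` tries every starting position until one works.
The match spans [0:3] → 'l_l'.
Captured: group 1 = 'l'.

'l_l'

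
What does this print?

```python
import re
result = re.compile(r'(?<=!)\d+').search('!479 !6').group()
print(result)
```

The `(?=…)`/`(?<=…)` assertion just peeks at neighbouring text; it doesn't advance the match position.
The match spans [1:4] → '479'.

479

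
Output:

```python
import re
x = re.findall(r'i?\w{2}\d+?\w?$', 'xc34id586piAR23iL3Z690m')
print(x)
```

The pattern matches optionally the literal 'i', then exactly 2 of a word character; then one or more of a digit (lazy), then optionally a word character; then anchored at the end.
No capturing groups, so `findall` returns the 1 full match string.

['3Z690m']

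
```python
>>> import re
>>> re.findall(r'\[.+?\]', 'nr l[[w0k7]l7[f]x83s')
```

With the lazy modifier that quantifier settles for the fewest repetitions that let the rest of the pattern succeed (the atoms after it are unaffected and can still be greedy).
Scanning left to right: at [4:11] → '[[w0k7]'; at [13:16] → '[f]'.
`findall` yields the raw match text (2 of them) because the pattern has no groups.

['[[w0k7]', '[f]']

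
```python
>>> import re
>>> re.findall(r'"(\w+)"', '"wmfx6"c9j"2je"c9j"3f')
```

One capturing group, so `findall` returns just the captured substring from each match — 2 in all.

['wmfx6', '2je']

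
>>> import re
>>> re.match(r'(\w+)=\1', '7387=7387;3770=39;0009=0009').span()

(0, 9)

`re.match` only tries the pattern at the start of the string.
The match spans [0:9] → '7387=7387'.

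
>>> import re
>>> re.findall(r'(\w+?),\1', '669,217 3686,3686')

`\1` is not a pattern — it's the concrete string captured by group 1, re-applied verbatim.
Matches: at [8:17] match '3686,3686', group 1 = '3686'.
Because there's exactly one group, `findall` drops the full match and keeps group 1 from the one hit.

['3686']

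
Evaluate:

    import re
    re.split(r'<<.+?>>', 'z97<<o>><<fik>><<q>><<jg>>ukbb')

['z97', '', '', '', 'ukbb']

Matches to split on: at [3:8] → '<<o>>'; at [8:15] → '<<fik>>'; at [15:20] → '<<q>>'; at [20:26] → '<<jg>>'.
`split` removes every match and returns the 5 fragments in between.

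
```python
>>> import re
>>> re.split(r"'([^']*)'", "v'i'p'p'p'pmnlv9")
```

`re.split` interleaves the captured-group text with the surrounding fragments.

['v', 'i', 'p', 'p', "p'pmnlv9"]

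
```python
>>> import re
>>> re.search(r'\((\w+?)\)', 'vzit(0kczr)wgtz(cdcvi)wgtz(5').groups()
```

('0kczr',)

Unlike `match`, `search` isn't anchored — it looks for the pattern anywhere in the string.
The match spans [4:11] → '(0kczr)'.
Captured: group 1 = '0kczr'.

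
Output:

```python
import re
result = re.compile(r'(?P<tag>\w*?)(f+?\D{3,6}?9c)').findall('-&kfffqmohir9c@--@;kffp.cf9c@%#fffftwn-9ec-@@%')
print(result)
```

[('k', 'fffqmohir9c'), ('k', 'ffp.cf9c')]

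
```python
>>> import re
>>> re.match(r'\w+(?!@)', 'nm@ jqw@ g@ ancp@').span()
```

(0, 1)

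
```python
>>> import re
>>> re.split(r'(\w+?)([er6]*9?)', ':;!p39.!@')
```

[':;!', 'p', '', '', '3', '9', '.!@']

The pattern matches one or more of a word character (lazy) (captured); then zero or more of one of [er6], then optionally the literal '9' (captured).
Lazy quantifiers expand one character at a time until the remainder of the pattern can match.
Matches to split on: at [3:4] → 'p'; at [4:6] → '39'.
The group in the pattern means `split` returns the separators' captures alongside the pieces.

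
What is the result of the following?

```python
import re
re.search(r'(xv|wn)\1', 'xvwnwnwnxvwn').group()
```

After group 1 captures some text, `\1` only succeeds where that same text appears again.
Unlike `match`, `search` isn't anchored — it looks for the pattern anywhere in the string.
The match spans [2:6] → 'wnwn'.
Captured: group 1 = 'wn'.

'wnwn'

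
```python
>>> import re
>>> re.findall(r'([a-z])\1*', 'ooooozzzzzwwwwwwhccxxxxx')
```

`\1` has to match the exact text group 1 already captured.
Walking the string: at [0:5] match 'ooooo', group 1 = 'o'; at [5:10] match 'zzzzz', group 1 = 'z'; at [10:16] match 'wwwwww', group 1 = 'w'; at [16:17] match 'h', group 1 = 'h'; at [17:19] match 'cc', group 1 = 'c'; ….
One capturing group, so `findall` returns just the captured substring from each match — 6 in all.

['o', 'z', 'w', 'h', 'c', 'x']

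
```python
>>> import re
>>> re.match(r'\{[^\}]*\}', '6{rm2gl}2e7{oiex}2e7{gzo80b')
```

None

`re.match` won't scan ahead — the pattern has to work from the very first character.
Here the pattern fails at index 0, so the call returns None.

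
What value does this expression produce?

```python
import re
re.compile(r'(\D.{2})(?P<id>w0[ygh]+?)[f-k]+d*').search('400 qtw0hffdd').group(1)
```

' qt'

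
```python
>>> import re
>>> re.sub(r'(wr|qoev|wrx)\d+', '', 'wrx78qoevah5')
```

Every occurrence is swapped for ''.

'qoevah5'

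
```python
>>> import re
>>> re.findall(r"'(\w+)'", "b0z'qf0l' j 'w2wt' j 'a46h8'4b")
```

['qf0l', 'w2wt', 'a46h8']

Matches: at [3:9] match "'qf0l'", group 1 = 'qf0l'; at [12:18] match "'w2wt'", group 1 = 'w2wt'; at [21:28] match "'a46h8'", group 1 = 'a46h8'.
`findall` collects group 1 from each match (3 total).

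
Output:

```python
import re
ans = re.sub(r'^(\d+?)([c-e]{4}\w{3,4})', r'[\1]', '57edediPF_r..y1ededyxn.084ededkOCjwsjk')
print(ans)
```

`\1` in the replacement pulls in group 1's text for each match.

[57]r..y1ededyxn.084ededkOCjwsjk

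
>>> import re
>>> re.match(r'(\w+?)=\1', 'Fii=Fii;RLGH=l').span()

(0, 7)

After group 1 captures some text, `\1` only succeeds where that same text appears again.
`re.match` won't scan ahead — the pattern has to work from the very first character.
The match spans [0:7] → 'Fii=Fii'.
Captured: group 1 = 'Fii'.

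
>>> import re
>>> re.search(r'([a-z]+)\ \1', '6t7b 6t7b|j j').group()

'j j'

A backreference is literal: `\1` must see the identical characters the first group matched.
`search` walks the string left to right and returns the first match it finds.
The match spans [10:13] → 'j j'.
Captured: group 1 = 'j'.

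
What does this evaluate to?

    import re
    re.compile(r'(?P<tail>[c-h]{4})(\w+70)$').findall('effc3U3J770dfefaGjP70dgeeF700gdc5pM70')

[('effc', '3U3J770dfefaGjP70dgeeF700gdc5pM70')]

`findall` packs the 2 group values into a tuple for every match.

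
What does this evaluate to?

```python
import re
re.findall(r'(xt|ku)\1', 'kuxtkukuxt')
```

A backreference is literal: `\1` must see the identical characters the first group matched.
Matches: at [4:8] match 'kuku', group 1 = 'ku'.
One capturing group, so `findall` returns just the captured substring from the one match — 1 in all.

['ku']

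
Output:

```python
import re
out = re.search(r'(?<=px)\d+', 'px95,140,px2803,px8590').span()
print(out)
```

(2, 4)

Because the assertion is zero-width, the text it checks is not consumed and won't appear in the result.
`re.search` scans for the first position where the pattern succeeds.
The match spans [2:4] → '95'.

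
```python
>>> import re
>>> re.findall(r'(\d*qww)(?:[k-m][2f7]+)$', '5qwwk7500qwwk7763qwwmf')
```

['7763qww']

With a single group, `findall` returns only what that group captured — 1 item.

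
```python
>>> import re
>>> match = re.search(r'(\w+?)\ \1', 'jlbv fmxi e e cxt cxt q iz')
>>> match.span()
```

(10, 13)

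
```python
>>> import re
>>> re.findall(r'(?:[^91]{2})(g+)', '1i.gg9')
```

['gg']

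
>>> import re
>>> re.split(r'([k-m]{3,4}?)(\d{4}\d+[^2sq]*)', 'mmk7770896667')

Pattern: 3 to 4 of a character in [k-m] (lazy) (captured); then exactly 4 of a digit, then one or more of a digit, then zero or more of any character except [2sq] (captured).
Matches to split on: at [0:13] → 'mmk7770896667'.
Because the pattern has a capturing group, `split` also inserts each captured text between the pieces.

['', 'mmk', '7770896667', '']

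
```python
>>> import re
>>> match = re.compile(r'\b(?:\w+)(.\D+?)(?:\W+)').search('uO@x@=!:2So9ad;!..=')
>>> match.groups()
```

The pattern matches a word boundary (`\b`, zero-width); then one or more of a word character (non-capturing group); then any character, then one or more of a non-digit (lazy) (captured); then one or more of a non-word character (non-capturing group).
A `+?`/`*?`/`{m,n}?` starts at its minimum and grows only as far as needed for what follows to match.
`re.search` tries every starting position until one works.
The match spans [0:8] → 'uO@x@=!:'.
Captured: group 1 = '@x'.

('@x',)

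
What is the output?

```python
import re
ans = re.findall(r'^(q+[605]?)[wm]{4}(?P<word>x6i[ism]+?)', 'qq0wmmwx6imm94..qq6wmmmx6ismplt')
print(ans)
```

This matches anchored at the start of the string; then one or more of the literal 'q', then optionally one of [605] (captured); then exactly 4 of one of [wm]; then the literal 'x6i', then one or more of one of [ism] (lazy) (captured as 'word').
Because the quantifier is non-greedy, it stops expanding at the earliest point where the rest of the pattern can succeed.
Scanning left to right: at [0:11] match 'qq0wmmwx6im', groups = ('qq0', 'x6im').
Multiple groups make `findall` return tuples — one 2-tuple for the one match.

[('qq0', 'x6im')]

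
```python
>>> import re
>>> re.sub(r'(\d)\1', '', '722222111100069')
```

'72069'

The backreference `\1` re-matches whatever the first group consumed, character for character.
Matches: at [1:3] → '22'; at [3:5] → '22'; at [6:8] → '11'; at [8:10] → '11'; at [10:12] → '00'.
Each match is replaced by ''.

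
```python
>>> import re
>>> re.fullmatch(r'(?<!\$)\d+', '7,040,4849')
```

None

The negative lookaround is zero-width — it rules out positions where the adjacent text would match, without consuming anything.
`re.fullmatch` is like wrapping the pattern in `^…$` (in single-line mode).
Here the pattern can't cover the whole string, so the call returns None.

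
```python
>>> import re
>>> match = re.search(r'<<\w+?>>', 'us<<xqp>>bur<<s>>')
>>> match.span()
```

`re.search` tries every starting position until one works.
The match spans [2:9] → '<<xqp>>'.

(2, 9)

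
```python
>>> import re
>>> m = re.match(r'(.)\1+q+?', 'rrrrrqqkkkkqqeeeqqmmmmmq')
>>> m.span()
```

`\1` has to match the exact text group 1 already captured.
With `match`, the pattern is implicitly anchored at the beginning.
The match spans [0:6] → 'rrrrrq'.
Captured: group 1 = 'r'.

(0, 6)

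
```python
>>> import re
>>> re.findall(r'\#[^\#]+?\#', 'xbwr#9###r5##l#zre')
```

With no groups in the pattern, `findall` gives back each whole match — 3 here.

['#9#', '#r5#', '#l#']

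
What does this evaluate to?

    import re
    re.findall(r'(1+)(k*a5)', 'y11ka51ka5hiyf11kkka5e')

The pattern matches one or more of a literal '1' (captured); then zero or more of a literal 'k', then the literal 'a5' (captured).
Matches: at [1:6] match '11ka5', groups = ('11', 'ka5'); at [6:10] match '1ka5', groups = ('1', 'ka5'); at [14:21] match '11kkka5', groups = ('11', 'kkka5').
2 groups means each result is a tuple of 2 captured strings — 3 here.

[('11', 'ka5'), ('1', 'ka5'), ('11', 'kkka5')]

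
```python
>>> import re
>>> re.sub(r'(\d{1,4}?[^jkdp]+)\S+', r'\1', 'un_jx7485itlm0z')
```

'un_jx7485itlm0'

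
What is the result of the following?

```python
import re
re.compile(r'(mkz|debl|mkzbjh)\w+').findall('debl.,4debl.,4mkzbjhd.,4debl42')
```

['mkz', 'debl']

Alternation tries branches left to right and keeps the first one that lets the overall match succeed at that position.
Matches: at [14:21] match 'mkzbjhd', group 1 = 'mkz'; at [24:30] match 'debl42', group 1 = 'debl'.
Because there's exactly one group, `findall` drops the full match and keeps group 1 from each hit.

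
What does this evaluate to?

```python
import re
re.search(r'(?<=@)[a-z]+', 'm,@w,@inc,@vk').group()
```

'w'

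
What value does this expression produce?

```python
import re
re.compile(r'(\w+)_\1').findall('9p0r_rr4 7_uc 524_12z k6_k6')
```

['r', 'k6']

`\1` is not a pattern — it's the concrete string captured by group 1, re-applied verbatim.
Walking the string: at [3:6] match 'r_r', group 1 = 'r'; at [22:27] match 'k6_k6', group 1 = 'k6'.
Because there's exactly one group, `findall` drops the full match and keeps group 1 from each hit.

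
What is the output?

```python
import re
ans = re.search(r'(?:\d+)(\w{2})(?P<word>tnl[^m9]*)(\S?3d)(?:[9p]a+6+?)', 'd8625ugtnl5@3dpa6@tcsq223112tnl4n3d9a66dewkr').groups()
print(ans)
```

('ug', 'tnl5@3dpa6@tcsq223112tnl4n', '3d')

The match spans [1:38] → '8625ugtnl5@3dpa6@tcsq223112tnl4n3d9a6'.
Captured: group 1 = 'ug', group 2 = 'tnl5@3dpa6@tcsq223112tnl4n', group 3 = '3d'.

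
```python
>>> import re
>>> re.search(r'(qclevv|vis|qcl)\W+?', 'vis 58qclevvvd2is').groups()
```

('vis',)

`re.search` tries every starting position until one works.
The match spans [0:4] → 'vis '.
Captured: group 1 = 'vis'.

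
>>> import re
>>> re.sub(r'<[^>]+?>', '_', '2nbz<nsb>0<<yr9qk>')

'2nbz_0_'

Matches: at [4:9] → '<nsb>'; at [10:18] → '<<yr9qk>'.
Every occurrence is swapped for '_'.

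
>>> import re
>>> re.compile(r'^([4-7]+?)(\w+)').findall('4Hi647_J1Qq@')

Pattern: anchored at the start of the string; then one or more of a character in [4-7] (lazy) (captured); then one or more of a word character (captured).
Scanning left to right: at [0:11] match '4Hi647_J1Qq', groups = ('4', 'Hi647_J1Qq').
`findall` packs the 2 group values into a tuple for every match.

[('4', 'Hi647_J1Qq')]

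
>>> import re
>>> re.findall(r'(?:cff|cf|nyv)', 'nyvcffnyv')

['nyv', 'cff', 'nyv']

Alternation isn't longest-match — the leftmost alternative that fits at this position is chosen.
Scanning left to right: at [0:3] → 'nyv'; at [3:6] → 'cff'; at [6:9] → 'nyv'.
With no groups in the pattern, `findall` gives back each whole match — 3 here.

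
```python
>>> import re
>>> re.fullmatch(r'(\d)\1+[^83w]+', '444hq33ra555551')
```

None

After group 1 captures some text, `\1` only succeeds where that same text appears again.
For `fullmatch`, every character of the input must be accounted for by the pattern.
Here there's no way to consume every character, so the call returns None.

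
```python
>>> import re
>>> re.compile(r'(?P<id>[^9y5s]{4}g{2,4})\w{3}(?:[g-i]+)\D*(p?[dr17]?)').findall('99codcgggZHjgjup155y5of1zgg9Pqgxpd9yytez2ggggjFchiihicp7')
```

This matches exactly 4 of any character except [9y5s], then 2 to 4 of the literal 'g' (captured as 'id'); then exactly 3 of a word character; then one or more of a character in [g-i] (non-capturing group); then zero or more of a non-digit; then optionally the literal 'p', then optionally one of [dr17] (captured).
With 2 capturing groups, `findall` returns a 2-tuple per match.

[('codcggg', '1'), ('of1zgg', ''), ('tez2gggg', '7')]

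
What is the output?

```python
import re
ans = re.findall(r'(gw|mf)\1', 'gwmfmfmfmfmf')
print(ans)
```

['mf', 'mf']

The backreference `\1` re-matches whatever the first group consumed, character for character.
One capturing group, so `findall` returns just the captured substring from each match — 2 in all.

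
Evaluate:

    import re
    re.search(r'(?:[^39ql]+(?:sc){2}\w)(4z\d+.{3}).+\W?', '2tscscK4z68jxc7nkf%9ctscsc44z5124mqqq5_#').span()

(0, 40)

This matches one or more of any character except [39ql], then the literal 'sc' repeated 2 times, then a word character (non-capturing group); then the literal '4z', then one or more of a digit, then exactly 3 of any character (captured); then one or more of any character; then optionally a non-word character.
`re.search` tries every starting position until one works.
The match spans [0:40] → '2tscscK4z68jxc7nkf%9ctscsc44z5124mqqq5_#'.
Captured: group 1 = '4z68jxc'.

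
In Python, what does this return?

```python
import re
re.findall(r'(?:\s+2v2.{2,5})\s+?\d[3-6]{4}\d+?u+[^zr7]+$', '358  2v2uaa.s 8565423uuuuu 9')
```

['  2v2uaa.s 8565423uuuuu 9']

No capturing groups, so `findall` returns the 1 full match string.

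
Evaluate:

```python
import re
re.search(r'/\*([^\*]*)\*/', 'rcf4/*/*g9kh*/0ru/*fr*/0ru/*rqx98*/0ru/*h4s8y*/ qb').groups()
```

('g9kh',)

`re.search` scans for the first position where the pattern succeeds.
The match spans [6:14] → '/*g9kh*/'.
Captured: group 1 = 'g9kh'.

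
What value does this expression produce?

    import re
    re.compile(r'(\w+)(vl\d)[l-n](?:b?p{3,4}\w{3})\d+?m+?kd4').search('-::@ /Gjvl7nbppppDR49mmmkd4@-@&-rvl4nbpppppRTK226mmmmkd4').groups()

('Gj', 'vl7')

Pattern: one or more of a word character (captured); then the literal 'vl', then a digit (captured); then a character in [l-n]; then optionally a literal 'b', then 3 to 4 of a literal 'p', then exactly 3 of a word character (non-capturing group); then one or more of a digit (lazy), then one or more of the literal 'm' (lazy), then the literal 'kd4'.
`re.search` tries every starting position until one works.
The match spans [6:27] → 'Gjvl7nbppppDR49mmmkd4'.
Captured: group 1 = 'Gj', group 2 = 'vl7'.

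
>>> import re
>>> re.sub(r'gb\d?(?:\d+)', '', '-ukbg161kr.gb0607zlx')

'-ukbg161kr.zlx'

Pattern: the literal 'gb', then optionally a digit; then one or more of a digit (non-capturing group).
Matches: at [11:17] → 'gb0607'.
`sub` substitutes '' at each match site.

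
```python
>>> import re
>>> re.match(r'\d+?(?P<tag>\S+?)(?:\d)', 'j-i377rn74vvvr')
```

`re.match` only tries the pattern at the start of the string.
Here the pattern fails at index 0, so the call returns None.

None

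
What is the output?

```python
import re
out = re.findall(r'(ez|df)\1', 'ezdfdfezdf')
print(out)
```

`\1` has to match the exact text group 1 already captured.
Scanning left to right: at [2:6] match 'dfdf', group 1 = 'df'.
`findall` collects group 1 from the one match (1 total).

['df']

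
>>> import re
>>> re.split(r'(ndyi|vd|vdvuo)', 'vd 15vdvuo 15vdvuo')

`|` is ordered: at each position the engine commits to the first alternative that works.
Matches to split on: at [0:2] → 'vd'; at [5:7] → 'vd'; at [13:15] → 'vd'.
`re.split` interleaves the captured-group text with the surrounding fragments.

['', 'vd', ' 15', 'vd', 'vuo 15', 'vd', 'vuo']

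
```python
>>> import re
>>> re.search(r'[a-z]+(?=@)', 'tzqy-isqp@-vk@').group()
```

'isqp'

The `(?=…)`/`(?<=…)` assertion just peeks at neighbouring text; it doesn't advance the match position.
`re.search` tries every starting position until one works.
The match spans [5:9] → 'isqp'.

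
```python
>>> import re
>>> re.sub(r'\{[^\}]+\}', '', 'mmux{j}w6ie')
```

'mmuxw6ie'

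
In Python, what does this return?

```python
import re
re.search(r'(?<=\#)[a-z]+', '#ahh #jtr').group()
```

The lookaround is zero-width — it requires the adjacent text to match without consuming it, so the asserted text isn't part of the match.
`re.search` tries every starting position until one works.
The match spans [1:4] → 'ahh'.

'ahh'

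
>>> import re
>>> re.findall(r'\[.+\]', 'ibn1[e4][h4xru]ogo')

Since nothing is captured, `findall` lists the 1 matched substring directly.

['[e4][h4xru]']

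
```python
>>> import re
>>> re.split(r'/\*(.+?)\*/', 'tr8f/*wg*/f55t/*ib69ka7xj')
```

Matches to split on: at [4:10] → '/*wg*/'.
`re.split` interleaves the captured-group text with the surrounding fragments.

['tr8f', 'wg', 'f55t/*ib69ka7xj']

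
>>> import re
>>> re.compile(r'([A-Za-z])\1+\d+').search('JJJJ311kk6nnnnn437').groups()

('J',)

The backreference `\1` re-matches whatever the first group consumed, character for character.
`re.search` tries every starting position until one works.
The match spans [0:7] → 'JJJJ311'.
Captured: group 1 = 'J'.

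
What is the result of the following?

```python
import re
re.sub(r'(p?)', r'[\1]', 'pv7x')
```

Pattern: optionally a literal 'p' (captured).
Each match is replaced using the text its own group 1 captured.

'[p][]v[]7[]x[]'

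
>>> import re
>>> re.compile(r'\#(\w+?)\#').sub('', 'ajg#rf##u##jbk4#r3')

'ajgr3'

Matches: at [3:7] → '#rf#'; at [7:10] → '#u#'; at [10:16] → '#jbk4#'.
`sub` substitutes '' at each match site.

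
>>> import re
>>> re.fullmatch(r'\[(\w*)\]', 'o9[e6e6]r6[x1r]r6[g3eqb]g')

None

`re.fullmatch` is like wrapping the pattern in `^…$` (in single-line mode).
Here the string isn't matched end-to-end, so the call returns None.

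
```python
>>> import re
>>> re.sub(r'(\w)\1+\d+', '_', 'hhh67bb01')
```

'__'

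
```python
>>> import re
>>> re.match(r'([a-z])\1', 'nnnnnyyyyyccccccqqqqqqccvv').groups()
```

After group 1 captures some text, `\1` only succeeds where that same text appears again.
`re.match` only tries the pattern at the start of the string.
The match spans [0:2] → 'nn'.
Captured: group 1 = 'n'.

('n',)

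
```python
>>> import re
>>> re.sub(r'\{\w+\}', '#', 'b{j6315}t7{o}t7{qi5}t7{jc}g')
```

'b#t7#t7#t7#g'

Each match is replaced by '#'.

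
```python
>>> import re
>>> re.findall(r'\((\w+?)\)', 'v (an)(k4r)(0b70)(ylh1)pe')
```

['an', 'k4r', '0b70', 'ylh1']

Matches: at [2:6] match '(an)', group 1 = 'an'; at [6:11] match '(k4r)', group 1 = 'k4r'; at [11:17] match '(0b70)', group 1 = '0b70'; at [17:23] match '(ylh1)', group 1 = 'ylh1'.
`findall` collects group 1 from each match (4 total).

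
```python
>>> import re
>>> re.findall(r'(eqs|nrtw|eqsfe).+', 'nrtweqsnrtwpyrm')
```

['nrtw']

Matches: at [0:15] match 'nrtweqsnrtwpyrm', group 1 = 'nrtw'.
`findall` collects group 1 from the one match (1 total).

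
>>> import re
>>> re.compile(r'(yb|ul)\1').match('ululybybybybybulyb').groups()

('ul',)

The match spans [0:4] → 'ulul'.
Captured: group 1 = 'ul'.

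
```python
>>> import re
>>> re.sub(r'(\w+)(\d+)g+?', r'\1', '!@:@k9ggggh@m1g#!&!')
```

`\1` in the replacement pulls in group 1's text for each match.

'!@:@kgggh@m#!&!'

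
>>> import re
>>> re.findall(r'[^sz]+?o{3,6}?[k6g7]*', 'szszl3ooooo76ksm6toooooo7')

This matches one or more of any character except [sz] (lazy); then 3 to 6 of the literal 'o' (lazy), then zero or more of one of [k6g7].
Because the quantifier is non-greedy, it stops expanding at the earliest point where the rest of the pattern can succeed.
Matches: at [4:9] → 'l3ooo'; at [15:21] → 'm6tooo'.
With no groups in the pattern, `findall` gives back each whole match — 2 here.

['l3ooo', 'm6tooo']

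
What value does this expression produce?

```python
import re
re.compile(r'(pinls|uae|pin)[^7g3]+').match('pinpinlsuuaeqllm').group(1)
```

'pin'

The match spans [0:16] → 'pinpinlsuuaeqllm'.
Captured: group 1 = 'pin'.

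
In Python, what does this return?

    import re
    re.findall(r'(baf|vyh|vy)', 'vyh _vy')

['vyh', 'vy']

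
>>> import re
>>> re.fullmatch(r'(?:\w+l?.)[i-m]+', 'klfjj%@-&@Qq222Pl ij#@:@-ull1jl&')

None

For `fullmatch`, every character of the input must be accounted for by the pattern.
Here the pattern can't cover the whole string, so the call returns None.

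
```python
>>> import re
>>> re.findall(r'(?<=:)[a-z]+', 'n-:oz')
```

['oz']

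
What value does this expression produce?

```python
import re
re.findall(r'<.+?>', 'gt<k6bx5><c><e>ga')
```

Because the quantifier is non-greedy, it stops expanding at the earliest point where the rest of the pattern can succeed.
`findall` yields the raw match text (3 of them) because the pattern has no groups.

['<k6bx5>', '<c>', '<e>']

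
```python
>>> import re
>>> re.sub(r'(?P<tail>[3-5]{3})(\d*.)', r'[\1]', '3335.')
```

'[333]'

The pattern matches exactly 3 of a character in [3-5] (captured as 'tail'); then zero or more of a digit, then any character (captured).
Matches: at [0:5] → '3335.'.
The replacement refers to a captured group, so each match is rewritten using its own captured text.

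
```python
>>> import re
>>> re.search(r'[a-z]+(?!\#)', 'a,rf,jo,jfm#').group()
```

'a'

Because the assertion is negative and zero-width, positions next to the forbidden text are skipped.
The match spans [0:1] → 'a'.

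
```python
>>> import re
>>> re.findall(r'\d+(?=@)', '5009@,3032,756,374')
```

['5009']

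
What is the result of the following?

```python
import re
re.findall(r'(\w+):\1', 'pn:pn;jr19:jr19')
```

['pn', 'jr19']

After group 1 captures some text, `\1` only succeeds where that same text appears again.
One capturing group, so `findall` returns just the captured substring from each match — 2 in all.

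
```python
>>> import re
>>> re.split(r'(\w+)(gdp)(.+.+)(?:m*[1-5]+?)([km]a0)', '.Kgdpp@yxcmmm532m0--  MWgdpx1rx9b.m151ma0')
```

The pattern matches one or more of a word character (captured); then the literal 'gd', then the literal 'p' (captured); then one or more of any character, then one or more of any character (captured); then zero or more of the literal 'm', then one or more of a character in [1-5] (lazy) (non-capturing group); then one of [km], then the literal 'a0' (captured).
Matches to split on: at [1:41] → 'Kgdpp@yxcmmm532m0--  MWgdpx1rx9b.m151ma0'.
`re.split` interleaves the captured-group text with the surrounding fragments.

['.', 'K', 'gdp', 'p@yxcmmm532m0--  MWgdpx1rx9b.m15', 'ma0', '']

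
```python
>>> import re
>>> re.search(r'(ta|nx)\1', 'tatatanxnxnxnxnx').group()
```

'tata'

`\1` has to match the exact text group 1 already captured.
Unlike `match`, `search` isn't anchored — it looks for the pattern anywhere in the string.
The match spans [0:4] → 'tata'.
Captured: group 1 = 'ta'.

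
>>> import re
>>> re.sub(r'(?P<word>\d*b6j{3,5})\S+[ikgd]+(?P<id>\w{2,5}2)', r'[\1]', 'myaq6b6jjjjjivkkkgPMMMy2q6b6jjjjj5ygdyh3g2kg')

The pattern matches zero or more of a digit, then the literal 'b6', then 3 to 5 of the literal 'j' (captured as 'word'); then one or more of a non-whitespace character; then one or more of one of [ikgd]; then 2 to 5 of a word character, then a literal '2' (captured as 'id').
Matches: at [4:42] → '6b6jjjjjivkkkgPMMMy2q6b6jjjjj5ygdyh3g2'.
`\1` in the replacement pulls in group 1's text for each match.

'myaq[6b6jjjjj]kg'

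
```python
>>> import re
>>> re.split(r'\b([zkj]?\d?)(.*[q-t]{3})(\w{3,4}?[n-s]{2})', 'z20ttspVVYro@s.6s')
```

['', 'z2', '0tts', 'pVVYro', '@s.6s']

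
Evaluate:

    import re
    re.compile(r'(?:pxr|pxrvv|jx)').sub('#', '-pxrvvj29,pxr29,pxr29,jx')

'-#vvj29,#29,#29,#'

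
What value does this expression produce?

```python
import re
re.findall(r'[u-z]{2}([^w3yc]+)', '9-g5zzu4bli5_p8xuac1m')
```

['u4bli5_p8xua']

This matches exactly 2 of a character in [u-z]; then one or more of any character except [w3yc] (captured).
Because there's exactly one group, `findall` drops the full match and keeps group 1 from the one hit.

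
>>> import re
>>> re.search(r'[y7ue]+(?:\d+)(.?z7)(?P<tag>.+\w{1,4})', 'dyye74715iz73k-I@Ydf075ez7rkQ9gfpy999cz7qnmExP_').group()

'yye74715iz73k-I@Ydf075ez7rkQ9gfpy999cz7qnmExP_'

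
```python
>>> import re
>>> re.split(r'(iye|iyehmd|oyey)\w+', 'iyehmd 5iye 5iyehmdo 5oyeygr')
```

Alternation isn't longest-match — the leftmost alternative that fits at this position is chosen.
Matches to split on: at [0:6] → 'iyehmd'; at [13:20] → 'iyehmdo'; at [22:28] → 'oyeygr'.
`re.split` interleaves the captured-group text with the surrounding fragments.

['', 'iye', ' 5iye 5', 'iye', ' 5', 'oyey', '']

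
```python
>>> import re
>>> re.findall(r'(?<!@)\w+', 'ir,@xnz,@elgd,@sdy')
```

['ir', 'nz', 'lgd', 'dy']

Because the assertion is negative and zero-width, positions next to the forbidden text are skipped.
Matches: at [0:2] → 'ir'; at [5:7] → 'nz'; at [10:13] → 'lgd'; at [16:18] → 'dy'.
`findall` yields the raw match text (4 of them) because the pattern has no groups.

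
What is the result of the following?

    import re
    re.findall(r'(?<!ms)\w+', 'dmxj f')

['dmxj', 'f']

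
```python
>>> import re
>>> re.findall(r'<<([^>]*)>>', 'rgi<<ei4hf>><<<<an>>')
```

['ei4hf', '<<an']

With a single group, `findall` returns only what that group captured — 2 items.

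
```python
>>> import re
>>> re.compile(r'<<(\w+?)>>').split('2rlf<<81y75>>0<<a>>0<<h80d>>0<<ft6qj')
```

['2rlf', '81y75', '0', 'a', '0', 'h80d', '0<<ft6qj']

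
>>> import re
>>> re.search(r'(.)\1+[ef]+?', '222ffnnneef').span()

(0, 4)

After group 1 captures some text, `\1` only succeeds where that same text appears again.
The match spans [0:4] → '222f'.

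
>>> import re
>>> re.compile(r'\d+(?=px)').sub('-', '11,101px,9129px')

'11,-px,-px'

The lookaround is zero-width — it requires the adjacent text to match without consuming it, so the asserted text isn't part of the match.
Each match is replaced by '-'.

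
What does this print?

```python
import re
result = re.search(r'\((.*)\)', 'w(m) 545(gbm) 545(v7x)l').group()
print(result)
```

(m) 545(gbm) 545(v7x)

`re.search` tries every starting position until one works.
The match spans [1:22] → '(m) 545(gbm) 545(v7x)'.
Captured: group 1 = 'm) 545(gbm) 545(v7x'.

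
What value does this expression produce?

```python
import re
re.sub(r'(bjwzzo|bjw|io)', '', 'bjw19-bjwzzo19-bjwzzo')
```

'19-19-'

Alternation isn't longest-match — the leftmost alternative that fits at this position is chosen.
Matches: at [0:3] → 'bjw'; at [6:12] → 'bjwzzo'; at [15:21] → 'bjwzzo'.
Every occurrence is swapped for ''.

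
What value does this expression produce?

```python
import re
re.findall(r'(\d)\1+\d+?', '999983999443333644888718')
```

The backreference `\1` re-matches whatever the first group consumed, character for character.
`findall` collects group 1 from each match (5 total).

['9', '9', '3', '4', '8']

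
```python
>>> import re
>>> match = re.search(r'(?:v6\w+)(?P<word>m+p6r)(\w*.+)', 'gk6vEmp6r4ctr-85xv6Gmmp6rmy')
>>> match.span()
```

The pattern matches the literal 'v6', then one or more of a word character (non-capturing group); then one or more of the literal 'm', then the literal 'p6r' (captured as 'word'); then zero or more of a word character, then one or more of any character (captured).
`search` walks the string left to right and returns the first match it finds.
The match spans [17:27] → 'v6Gmmp6rmy'.
Captured: group 1 = 'mp6r', group 2 = 'my'.

(17, 27)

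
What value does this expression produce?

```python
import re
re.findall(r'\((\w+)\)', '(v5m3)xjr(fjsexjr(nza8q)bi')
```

['v5m3', 'nza8q']

Because there's exactly one group, `findall` drops the full match and keeps group 1 from each hit.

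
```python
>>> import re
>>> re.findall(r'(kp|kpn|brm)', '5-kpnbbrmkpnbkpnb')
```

['kp', 'brm', 'kp', 'kp']

The regex engine tests alternatives in the order written; an earlier branch that matches wins even if a later one would match more.
Scanning left to right: at [2:4] match 'kp', group 1 = 'kp'; at [6:9] match 'brm', group 1 = 'brm'; at [9:11] match 'kp', group 1 = 'kp'; at [13:15] match 'kp', group 1 = 'kp'.
One capturing group, so `findall` returns just the captured substring from each match — 4 in all.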